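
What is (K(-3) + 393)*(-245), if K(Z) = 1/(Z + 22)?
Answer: -1829660/19 ≈ -96298.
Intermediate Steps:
K(Z) = 1/(22 + Z)
(K(-3) + 393)*(-245) = (1/(22 - 3) + 393)*(-245) = (1/19 + 393)*(-245) = (7468/19)*(-245) = -1829660/19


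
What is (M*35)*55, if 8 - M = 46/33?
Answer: 38150/3 ≈ 12717.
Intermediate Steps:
M = 218/33 (M = 8 - 46/33 = 218/33 ≈ 6.6061)
(M*35)*55 = ((218/33)*35)*55 = (7630/33)*55 = 38150/3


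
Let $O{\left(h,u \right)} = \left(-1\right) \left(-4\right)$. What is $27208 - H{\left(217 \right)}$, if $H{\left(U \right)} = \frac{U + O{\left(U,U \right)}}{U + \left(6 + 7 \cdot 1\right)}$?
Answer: $\frac{6257619}{230} \approx 27207.0$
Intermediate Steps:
$O{\left(h,u \right)} = 4$
$H{\left(U \right)} = \frac{4 + U}{13 + U}$ ($H{\left(U \right)} = \frac{U + 4}{U + \left(6 + 7 \cdot 1\right)} = \frac{4 + U}{U + \left(6 + 7\right)} = \frac{4 + U}{U + 13} = \frac{4 + U}{13 + U}$)
$27208 - H{\left(217 \right)} = 27208 - \frac{4 + 217}{13 + 217} = 27208 - \frac{1}{230} \cdot 221 = 27208 - \frac{221}{230} = \frac{6257619}{230}$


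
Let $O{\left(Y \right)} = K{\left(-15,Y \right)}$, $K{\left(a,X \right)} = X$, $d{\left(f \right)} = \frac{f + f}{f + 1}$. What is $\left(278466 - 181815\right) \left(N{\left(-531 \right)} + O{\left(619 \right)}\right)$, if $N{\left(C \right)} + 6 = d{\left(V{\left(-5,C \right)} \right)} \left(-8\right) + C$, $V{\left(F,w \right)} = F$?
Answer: $5992362$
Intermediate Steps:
$d{\left(f \right)} = \frac{2 f}{1 + f}$
$O{\left(Y \right)} = Y$
$N{\left(C \right)} = -26 + C$ ($N{\left(C \right)} = -6 + \left(2 \left(-5\right) \frac{1}{1 - 5} \left(-8\right) + C\right) = -6 + \left(2 \left(-5\right) \frac{1}{-4} \left(-8\right) + C\right) = -6 + \left(2 \left(-5\right) \left(- \frac{1}{4}\right) \left(-8\right) + C\right) = -6 + \left(\frac{5}{2} \left(-8\right) + C\right) = -6 + \left(-20 + C\right) = -26 + C$)
$\left(278466 - 181815\right) \left(N{\left(-531 \right)} + O{\left(619 \right)}\right) = \left(278466 - 181815\right) \left(\left(-26 - 531\right) + 619\right) = 96651 \left(-557 + 619\right) = 96651 \cdot 62 = 5992362$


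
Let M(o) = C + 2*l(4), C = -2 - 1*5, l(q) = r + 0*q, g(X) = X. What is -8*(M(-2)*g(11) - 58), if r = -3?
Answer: 1608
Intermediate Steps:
l(q) = -3 (l(q) = -3 + 0*q = -3 + 0 = -3)
C = -7 (C = -2 - 5 = -7)
M(o) = -13 (M(o) = -7 + 2*(-3) = -7 - 6 = -13)
-8*(M(-2)*g(11) - 58) = -8*(-13*11 - 58) = -8*(-143 - 58) = -8*(-201) = 1608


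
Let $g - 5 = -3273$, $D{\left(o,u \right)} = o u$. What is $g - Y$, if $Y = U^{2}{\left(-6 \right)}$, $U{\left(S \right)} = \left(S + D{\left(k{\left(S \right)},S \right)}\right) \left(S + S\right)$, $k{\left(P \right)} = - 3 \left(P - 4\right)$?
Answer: $-4985092$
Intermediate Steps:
$k{\left(P \right)} = 12 - 3 P$ ($k{\left(P \right)} = - 3 \left(-4 + P\right) = 12 - 3 P$)
$U{\left(S \right)} = 2 S \left(S + S \left(12 - 3 S\right)\right)$ ($U{\left(S \right)} = \left(S + \left(12 - 3 S\right) S\right) \left(S + S\right) = \left(S + S \left(12 - 3 S\right)\right) 2 S = 2 S \left(S + S \left(12 - 3 S\right)\right)$)
$Y = 4981824$ ($Y = \left(\left(-6\right)^{2} \left(26 - -36\right)\right)^{2} = \left(36 \left(26 + 36\right)\right)^{2} = \left(36 \cdot 62\right)^{2} = 2232^{2} = 4981824$)
$g = -3268$ ($g = 5 - 3273 = -3268$)
$g - Y = -3268 - 4981824 = -4985092$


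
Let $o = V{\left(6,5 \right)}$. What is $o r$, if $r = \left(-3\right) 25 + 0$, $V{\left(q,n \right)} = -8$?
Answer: $600$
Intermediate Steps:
$o = -8$
$r = -75$ ($r = -75 + 0 = -75$)
$o r = \left(-8\right) \left(-75\right) = 600$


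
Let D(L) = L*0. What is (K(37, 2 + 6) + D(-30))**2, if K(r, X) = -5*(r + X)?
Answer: 50625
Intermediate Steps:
D(L) = 0
K(r, X) = -5*X - 5*r (K(r, X) = -5*(X + r) = -5*X - 5*r)
(K(37, 2 + 6) + D(-30))**2 = ((-5*(2 + 6) - 5*37) + 0)**2 = ((-5*8 - 185) + 0)**2 = ((-40 - 185) + 0)**2 = (-225 + 0)**2 = (-225)**2 = 50625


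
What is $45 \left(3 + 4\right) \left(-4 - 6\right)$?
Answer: $-3150$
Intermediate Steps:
$45 \left(3 + 4\right) \left(-4 - 6\right) = 45 \cdot 7 \left(-10\right) = 45 \left(-70\right) = -3150$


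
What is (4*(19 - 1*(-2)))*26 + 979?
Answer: 3163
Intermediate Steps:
(4*(19 - 1*(-2)))*26 + 979 = (4*(19 + 2))*26 + 979 = (4*21)*26 + 979 = 84*26 + 979 = 2184 + 979 = 3163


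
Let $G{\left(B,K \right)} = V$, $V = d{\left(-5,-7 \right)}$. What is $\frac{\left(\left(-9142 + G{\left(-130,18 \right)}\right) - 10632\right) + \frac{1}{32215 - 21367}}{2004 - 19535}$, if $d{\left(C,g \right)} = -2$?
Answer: $\frac{214530047}{190176288} \approx 1.1281$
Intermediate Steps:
$V = -2$
$G{\left(B,K \right)} = -2$
$\frac{\left(\left(-9142 + G{\left(-130,18 \right)}\right) - 10632\right) + \frac{1}{32215 - 21367}}{2004 - 19535} = \frac{\left(\left(-9142 - 2\right) - 10632\right) + \frac{1}{32215 - 21367}}{2004 - 19535} = \frac{\left(-9144 - 10632\right) + \frac{1}{10848}}{-17531} = \left(-19776 + \frac{1}{10848}\right) \left(- \frac{1}{17531}\right) = \left(- \frac{214530047}{10848}\right) \left(- \frac{1}{17531}\right) = \frac{214530047}{190176288}$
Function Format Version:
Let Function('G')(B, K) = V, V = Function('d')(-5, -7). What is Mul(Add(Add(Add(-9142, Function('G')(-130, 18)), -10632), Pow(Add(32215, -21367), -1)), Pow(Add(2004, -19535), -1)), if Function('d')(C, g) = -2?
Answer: Rational(214530047, 190176288) ≈ 1.1281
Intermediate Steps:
V = -2
Function('G')(B, K) = -2
Mul(Add(Add(Add(-9142, Function('G')(-130, 18)), -10632), Pow(Add(32215, -21367), -1)), Pow(Add(2004, -19535), -1)) = Mul(Add(Add(Add(-9142, -2), -10632), Pow(Add(32215, -21367), -1)), Pow(Add(2004, -19535), -1)) = Mul(Add(Add(-9144, -10632), Pow(10848, -1)), Pow(-17531, -1)) = Mul(Add(-19776, Rational(1, 10848)), Rational(-1, 17531)) = Mul(Rational(-214530047, 10848), Rational(-1, 17531)) = Rational(214530047, 190176288)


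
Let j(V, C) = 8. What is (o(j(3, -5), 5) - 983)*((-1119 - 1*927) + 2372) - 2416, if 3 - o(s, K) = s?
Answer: -324504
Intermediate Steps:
o(s, K) = 3 - s
(o(j(3, -5), 5) - 983)*((-1119 - 1*927) + 2372) - 2416 = ((3 - 1*8) - 983)*((-1119 - 1*927) + 2372) - 2416 = ((3 - 8) - 983)*((-1119 - 927) + 2372) - 2416 = (-5 - 983)*(-2046 + 2372) - 2416 = -988*326 - 2416 = -322088 - 2416 = -324504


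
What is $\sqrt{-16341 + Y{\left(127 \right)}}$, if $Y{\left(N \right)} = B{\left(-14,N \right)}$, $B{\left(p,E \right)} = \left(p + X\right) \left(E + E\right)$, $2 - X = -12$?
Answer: $i \sqrt{16341} \approx 127.83 i$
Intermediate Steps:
$X = 14$ ($X = 2 - -12 = 2 + 12 = 14$)
$B{\left(p,E \right)} = 2 E \left(14 + p\right)$ ($B{\left(p,E \right)} = \left(p + 14\right) \left(E + E\right) = \left(14 + p\right) 2 E = 2 E \left(14 + p\right)$)
$Y{\left(N \right)} = 0$ ($Y{\left(N \right)} = 2 N \left(14 - 14\right) = 2 N 0 = 0$)
$\sqrt{-16341 + Y{\left(127 \right)}} = \sqrt{-16341 + 0} = \sqrt{-16341} = i \sqrt{16341}$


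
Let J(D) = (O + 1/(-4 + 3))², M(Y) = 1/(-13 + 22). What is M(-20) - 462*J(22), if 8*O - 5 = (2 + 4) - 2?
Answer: -2047/288 ≈ -7.1076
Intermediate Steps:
O = 9/8 (O = 5/8 + ((2 + 4) - 2)/8 = 5/8 + (6 - 2)/8 = 5/8 + (⅛)*4 = 5/8 + ½ = 9/8 ≈ 1.1250)
M(Y) = ⅑ (M(Y) = 1/9 = ⅑)
J(D) = 1/64 (J(D) = (9/8 + 1/(-4 + 3))² = (9/8 + 1/(-1))² = (9/8 - 1)² = (⅛)² = 1/64)
M(-20) - 462*J(22) = ⅑ - 462*1/64 = ⅑ - 231/32 = -2047/288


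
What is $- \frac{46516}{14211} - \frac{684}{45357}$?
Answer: $- \frac{706515512}{214856109} \approx -3.2883$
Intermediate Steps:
$- \frac{46516}{14211} - \frac{684}{45357} = \left(-46516\right) \frac{1}{14211} - \frac{228}{15119} = - \frac{46516}{14211} - \frac{228}{15119} = - \frac{706515512}{214856109}$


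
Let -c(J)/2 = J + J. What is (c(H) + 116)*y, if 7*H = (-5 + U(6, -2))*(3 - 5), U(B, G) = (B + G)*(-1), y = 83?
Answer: 61420/7 ≈ 8774.3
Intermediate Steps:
U(B, G) = -B - G
H = 18/7 (H = ((-5 + (-1*6 - 1*(-2)))*(3 - 5))/7 = ((-5 + (-6 + 2))*(-2))/7 = ((-5 - 4)*(-2))/7 = (-9*(-2))/7 = (⅐)*18 = 18/7 ≈ 2.5714)
c(J) = -4*J (c(J) = -2*(J + J) = -4*J)
(c(H) + 116)*y = (-4*18/7 + 116)*83 = (-72/7 + 116)*83 = (740/7)*83 = 61420/7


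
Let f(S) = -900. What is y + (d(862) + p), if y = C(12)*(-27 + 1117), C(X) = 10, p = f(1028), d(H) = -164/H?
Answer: 4309918/431 ≈ 9999.8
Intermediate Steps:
p = -900
y = 10900 (y = 10*(-27 + 1117) = 10*1090 = 10900)
y + (d(862) + p) = 10900 + (-164/862 - 900) = 10900 + (-164*1/862 - 900) = 10900 + (-82/431 - 900) = 10900 - 387982/431 = 4309918/431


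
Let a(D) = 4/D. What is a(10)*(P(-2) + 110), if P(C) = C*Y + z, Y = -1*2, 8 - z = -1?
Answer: 246/5 ≈ 49.200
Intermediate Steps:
z = 9 (z = 8 - 1*(-1) = 8 + 1 = 9)
Y = -2
P(C) = 9 - 2*C (P(C) = C*(-2) + 9 = -2*C + 9 = 9 - 2*C)
a(10)*(P(-2) + 110) = (4/10)*((9 - 2*(-2)) + 110) = (4*(1/10))*((9 + 4) + 110) = 2*(13 + 110)/5 = (2/5)*123 = 246/5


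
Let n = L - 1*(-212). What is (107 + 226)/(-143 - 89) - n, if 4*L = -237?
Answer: -35771/232 ≈ -154.19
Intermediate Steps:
L = -237/4 (L = (1/4)*(-237) = -237/4 ≈ -59.250)
n = 611/4 (n = -237/4 - 1*(-212) = -237/4 + 212 = 611/4 ≈ 152.75)
(107 + 226)/(-143 - 89) - n = (107 + 226)/(-143 - 89) - 1*611/4 = 333/(-232) - 611/4 = 333*(-1/232) - 611/4 = -333/232 - 611/4 = -35771/232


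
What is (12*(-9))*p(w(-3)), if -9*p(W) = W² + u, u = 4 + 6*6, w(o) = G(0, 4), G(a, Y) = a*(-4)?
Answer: 480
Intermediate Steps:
G(a, Y) = -4*a
w(o) = 0 (w(o) = -4*0 = 0)
u = 40 (u = 4 + 36 = 40)
p(W) = -40/9 - W²/9 (p(W) = -(W² + 40)/9 = -(40 + W²)/9 = -40/9 - W²/9)
(12*(-9))*p(w(-3)) = (12*(-9))*(-40/9 - ⅑*0²) = -108*(-40/9 - ⅑*0) = -108*(-40/9 + 0) = -108*(-40/9) = 480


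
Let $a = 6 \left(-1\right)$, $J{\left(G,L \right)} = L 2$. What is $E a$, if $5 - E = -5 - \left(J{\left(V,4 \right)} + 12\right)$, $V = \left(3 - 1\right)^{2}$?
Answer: $-180$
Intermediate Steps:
$V = 4$ ($V = 2^{2} = 4$)
$J{\left(G,L \right)} = 2 L$
$a = -6$
$E = 30$ ($E = 5 - \left(-5 - \left(2 \cdot 4 + 12\right)\right) = 5 - \left(-5 - \left(8 + 12\right)\right) = 5 - \left(-5 - 20\right) = 5 - -25 = 5 + 25 = 30$)
$E a = 30 \left(-6\right) = -180$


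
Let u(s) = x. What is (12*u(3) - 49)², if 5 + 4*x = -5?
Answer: 6241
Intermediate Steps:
x = -5/2 (x = -5/4 + (¼)*(-5) = -5/4 - 5/4 = -5/2 ≈ -2.5000)
u(s) = -5/2
(12*u(3) - 49)² = (12*(-5/2) - 49)² = (-30 - 49)² = (-79)² = 6241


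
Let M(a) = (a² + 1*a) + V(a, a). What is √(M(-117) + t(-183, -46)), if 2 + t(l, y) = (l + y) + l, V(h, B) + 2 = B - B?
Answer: 2*√3289 ≈ 114.70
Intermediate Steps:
V(h, B) = -2 (V(h, B) = -2 + (B - B) = -2 + 0 = -2)
t(l, y) = -2 + y + 2*l (t(l, y) = -2 + ((l + y) + l) = -2 + (y + 2*l) = -2 + y + 2*l)
M(a) = -2 + a + a² (M(a) = (a² + 1*a) - 2 = (a² + a) - 2 = (a + a²) - 2 = -2 + a + a²)
√(M(-117) + t(-183, -46)) = √((-2 - 117 + (-117)²) + (-2 - 46 + 2*(-183))) = √((-2 - 117 + 13689) + (-2 - 46 - 366)) = √(13570 - 414) = √13156 = 2*√3289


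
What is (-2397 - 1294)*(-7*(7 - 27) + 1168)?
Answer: -4827828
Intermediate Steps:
(-2397 - 1294)*(-7*(7 - 27) + 1168) = -3691*(-7*(-20) + 1168) = -3691*(140 + 1168) = -3691*1308 = -4827828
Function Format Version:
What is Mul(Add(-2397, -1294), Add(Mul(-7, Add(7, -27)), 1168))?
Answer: -4827828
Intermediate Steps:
Mul(Add(-2397, -1294), Add(Mul(-7, Add(7, -27)), 1168)) = Mul(-3691, Add(Mul(-7, -20), 1168)) = Mul(-3691, Add(140, 1168)) = Mul(-3691, 1308) = -4827828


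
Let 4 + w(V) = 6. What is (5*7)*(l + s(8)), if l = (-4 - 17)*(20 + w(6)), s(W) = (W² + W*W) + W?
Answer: -11410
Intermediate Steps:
w(V) = 2 (w(V) = -4 + 6 = 2)
s(W) = W + 2*W² (s(W) = (W² + W²) + W = 2*W² + W = W + 2*W²)
l = -462 (l = (-4 - 17)*(20 + 2) = -21*22 = -462)
(5*7)*(l + s(8)) = (5*7)*(-462 + 8*(1 + 2*8)) = 35*(-462 + 8*(1 + 16)) = 35*(-462 + 8*17) = 35*(-462 + 136) = 35*(-326) = -11410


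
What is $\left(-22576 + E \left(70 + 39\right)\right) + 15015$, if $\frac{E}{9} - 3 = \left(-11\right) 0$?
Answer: $-4618$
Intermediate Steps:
$E = 27$ ($E = 27 + 9 \left(\left(-11\right) 0\right) = 27 + 9 \cdot 0 = 27 + 0 = 27$)
$\left(-22576 + E \left(70 + 39\right)\right) + 15015 = \left(-22576 + 27 \left(70 + 39\right)\right) + 15015 = \left(-22576 + 27 \cdot 109\right) + 15015 = \left(-22576 + 2943\right) + 15015 = -19633 + 15015 = -4618$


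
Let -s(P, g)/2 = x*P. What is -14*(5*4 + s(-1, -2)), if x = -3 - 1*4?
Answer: -84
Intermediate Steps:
x = -7 (x = -3 - 4 = -7)
s(P, g) = 14*P (s(P, g) = -(-14)*P = 14*P)
-14*(5*4 + s(-1, -2)) = -14*(5*4 + 14*(-1)) = -14*(20 - 14) = -14*6 = -84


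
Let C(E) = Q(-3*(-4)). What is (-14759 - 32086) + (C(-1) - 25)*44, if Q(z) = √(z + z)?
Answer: -47945 + 88*√6 ≈ -47729.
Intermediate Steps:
Q(z) = √2*√z (Q(z) = √(2*z) = √2*√z)
C(E) = 2*√6 (C(E) = √2*√(-3*(-4)) = √2*√12 = √2*(2*√3) = 2*√6)
(-14759 - 32086) + (C(-1) - 25)*44 = (-14759 - 32086) + (2*√6 - 25)*44 = -46845 + (-25 + 2*√6)*44 = -46845 + (-1100 + 88*√6) = -47945 + 88*√6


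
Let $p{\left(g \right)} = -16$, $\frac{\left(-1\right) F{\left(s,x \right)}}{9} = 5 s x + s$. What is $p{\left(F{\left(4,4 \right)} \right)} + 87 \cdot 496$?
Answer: $43136$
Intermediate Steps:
$F{\left(s,x \right)} = - 9 s - 45 s x$ ($F{\left(s,x \right)} = - 9 \left(5 s x + s\right) = - 9 \left(s + 5 s x\right) = - 9 s - 45 s x$)
$p{\left(F{\left(4,4 \right)} \right)} + 87 \cdot 496 = -16 + 87 \cdot 496 = -16 + 43152 = 43136$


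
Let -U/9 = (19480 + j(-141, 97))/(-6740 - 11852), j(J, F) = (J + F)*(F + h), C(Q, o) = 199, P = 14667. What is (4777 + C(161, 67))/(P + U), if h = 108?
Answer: 23128448/68195751 ≈ 0.33915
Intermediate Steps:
j(J, F) = (108 + F)*(F + J) (j(J, F) = (J + F)*(F + 108) = (F + J)*(108 + F) = (108 + F)*(F + J))
U = 23535/4648 (U = -9*(19480 + (97² + 108*97 + 108*(-141) + 97*(-141)))/(-6740 - 11852) = -9*(19480 + (9409 + 10476 - 15228 - 13677))/(-18592) = -9*(19480 - 9020)*(-1)/18592 = -94140*(-1)/18592 = -9*(-2615/4648) = 23535/4648 ≈ 5.0635)
(4777 + C(161, 67))/(P + U) = (4777 + 199)/(14667 + 23535/4648) = 4976/(68195751/4648) = 4976*(4648/68195751) = 23128448/68195751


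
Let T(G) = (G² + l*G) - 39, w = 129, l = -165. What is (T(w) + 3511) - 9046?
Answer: -10218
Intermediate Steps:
T(G) = -39 + G² - 165*G (T(G) = (G² - 165*G) - 39 = -39 + G² - 165*G)
(T(w) + 3511) - 9046 = ((-39 + 129² - 165*129) + 3511) - 9046 = ((-39 + 16641 - 21285) + 3511) - 9046 = (-4683 + 3511) - 9046 = -1172 - 9046 = -10218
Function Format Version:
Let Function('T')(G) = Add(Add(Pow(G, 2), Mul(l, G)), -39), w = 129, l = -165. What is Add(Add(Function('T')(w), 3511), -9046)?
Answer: -10218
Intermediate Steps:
Function('T')(G) = Add(-39, Pow(G, 2), Mul(-165, G)) (Function('T')(G) = Add(Add(Pow(G, 2), Mul(-165, G)), -39) = Add(-39, Pow(G, 2), Mul(-165, G)))
Add(Add(Function('T')(w), 3511), -9046) = Add(Add(Add(-39, Pow(129, 2), Mul(-165, 129)), 3511), -9046) = Add(Add(Add(-39, 16641, -21285), 3511), -9046) = Add(Add(-4683, 3511), -9046) = Add(-1172, -9046) = -10218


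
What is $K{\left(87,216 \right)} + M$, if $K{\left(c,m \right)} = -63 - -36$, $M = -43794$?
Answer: $-43821$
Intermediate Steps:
$K{\left(c,m \right)} = -27$ ($K{\left(c,m \right)} = -63 + 36 = -27$)
$K{\left(87,216 \right)} + M = -27 - 43794 = -43821$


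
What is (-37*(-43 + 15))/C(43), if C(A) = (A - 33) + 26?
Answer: 259/9 ≈ 28.778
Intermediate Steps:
C(A) = -7 + A (C(A) = (-33 + A) + 26 = -7 + A)
(-37*(-43 + 15))/C(43) = (-37*(-43 + 15))/(-7 + 43) = -37*(-28)/36 = 1036*(1/36) = 259/9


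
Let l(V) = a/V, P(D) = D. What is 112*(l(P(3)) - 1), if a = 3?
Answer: 0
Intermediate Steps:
l(V) = 3/V
112*(l(P(3)) - 1) = 112*(3/3 - 1) = 112*(3*(1/3) - 1) = 112*(1 - 1) = 112*0 = 0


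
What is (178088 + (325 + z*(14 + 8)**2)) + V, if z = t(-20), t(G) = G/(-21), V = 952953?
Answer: 23768366/21 ≈ 1.1318e+6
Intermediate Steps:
t(G) = -G/21 (t(G) = G*(-1/21) = -G/21)
z = 20/21 (z = -1/21*(-20) = 20/21 ≈ 0.95238)
(178088 + (325 + z*(14 + 8)**2)) + V = (178088 + (325 + 20*(14 + 8)**2/21)) + 952953 = (178088 + (325 + (20/21)*22**2)) + 952953 = (178088 + (325 + (20/21)*484)) + 952953 = (178088 + (325 + 9680/21)) + 952953 = (178088 + 16505/21) + 952953 = 3756353/21 + 952953 = 23768366/21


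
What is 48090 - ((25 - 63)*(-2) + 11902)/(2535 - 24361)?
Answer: 524812159/10913 ≈ 48091.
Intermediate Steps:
48090 - ((25 - 63)*(-2) + 11902)/(2535 - 24361) = 48090 - (-38*(-2) + 11902)/(-21826) = 48090 - (76 + 11902)*(-1)/21826 = 48090 - 11978*(-1)/21826 = 48090 - 1*(-5989/10913) = 48090 + 5989/10913 = 524812159/10913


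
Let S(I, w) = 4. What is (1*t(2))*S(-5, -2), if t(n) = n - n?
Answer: 0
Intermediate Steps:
t(n) = 0
(1*t(2))*S(-5, -2) = (1*0)*4 = 0*4 = 0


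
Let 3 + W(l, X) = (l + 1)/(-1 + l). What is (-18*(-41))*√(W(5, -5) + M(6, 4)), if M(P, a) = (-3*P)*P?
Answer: 369*I*√438 ≈ 7722.6*I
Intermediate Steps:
W(l, X) = -3 + (1 + l)/(-1 + l) (W(l, X) = -3 + (l + 1)/(-1 + l) = -3 + (1 + l)/(-1 + l))
M(P, a) = -3*P²
(-18*(-41))*√(W(5, -5) + M(6, 4)) = (-18*(-41))*√(2*(2 - 1*5)/(-1 + 5) - 3*6²) = 738*√(2*(2 - 5)/4 - 3*36) = 738*√(2*(¼)*(-3) - 108) = 738*√(-3/2 - 108) = 738*√(-219/2) = 738*(I*√438/2) = 369*I*√438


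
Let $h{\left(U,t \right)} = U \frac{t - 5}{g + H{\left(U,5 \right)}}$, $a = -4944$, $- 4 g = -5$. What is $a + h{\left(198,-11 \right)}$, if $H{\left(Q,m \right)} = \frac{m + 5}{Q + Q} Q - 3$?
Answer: $- \frac{76944}{13} \approx -5918.8$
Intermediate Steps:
$g = \frac{5}{4}$ ($g = \left(- \frac{1}{4}\right) \left(-5\right) = \frac{5}{4} \approx 1.25$)
$H{\left(Q,m \right)} = - \frac{1}{2} + \frac{m}{2}$ ($H{\left(Q,m \right)} = \frac{5 + m}{2 Q} Q - 3 = \left(\frac{5}{2} + \frac{m}{2}\right) - 3 = - \frac{1}{2} + \frac{m}{2}$)
$h{\left(U,t \right)} = U \left(- \frac{20}{13} + \frac{4 t}{13}\right)$ ($h{\left(U,t \right)} = U \frac{t - 5}{\frac{5}{4} + \left(- \frac{1}{2} + \frac{1}{2} \cdot 5\right)} = U \frac{-5 + t}{\frac{5}{4} + \left(- \frac{1}{2} + \frac{5}{2}\right)} = U \frac{-5 + t}{\frac{5}{4} + 2} = U \frac{-5 + t}{\frac{13}{4}} = U \left(-5 + t\right) \frac{4}{13} = U \left(- \frac{20}{13} + \frac{4 t}{13}\right)$)
$a + h{\left(198,-11 \right)} = -4944 + \frac{4}{13} \cdot 198 \left(-5 - 11\right) = -4944 + \frac{4}{13} \cdot 198 \left(-16\right) = -4944 - \frac{12672}{13} = - \frac{76944}{13}$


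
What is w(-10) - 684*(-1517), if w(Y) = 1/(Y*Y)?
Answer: 103762801/100 ≈ 1.0376e+6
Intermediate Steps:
w(Y) = Y⁻² (w(Y) = 1/(Y²) = Y⁻²)
w(-10) - 684*(-1517) = (-10)⁻² - 684*(-1517) = 1/100 + 1037628 = 103762801/100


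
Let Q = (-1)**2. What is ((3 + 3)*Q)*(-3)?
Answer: -18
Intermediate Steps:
Q = 1
((3 + 3)*Q)*(-3) = ((3 + 3)*1)*(-3) = (6*1)*(-3) = 6*(-3) = -18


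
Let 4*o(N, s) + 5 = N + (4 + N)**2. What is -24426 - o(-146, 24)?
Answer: -117717/4 ≈ -29429.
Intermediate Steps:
o(N, s) = -5/4 + N/4 + (4 + N)**2/4 (o(N, s) = -5/4 + (N + (4 + N)**2)/4 = -5/4 + (N/4 + (4 + N)**2/4) = -5/4 + N/4 + (4 + N)**2/4)
-24426 - o(-146, 24) = -24426 - (-5/4 + (1/4)*(-146) + (4 - 146)**2/4) = -24426 - (-5/4 - 73/2 + (1/4)*(-142)**2) = -24426 - (-5/4 - 73/2 + (1/4)*20164) = -24426 - (-5/4 - 73/2 + 5041) = -24426 - 1*20013/4 = -24426 - 20013/4 = -117717/4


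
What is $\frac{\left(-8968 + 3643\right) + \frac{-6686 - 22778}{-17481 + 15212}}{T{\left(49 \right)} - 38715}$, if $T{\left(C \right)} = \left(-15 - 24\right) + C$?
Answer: $\frac{12052961}{87821645} \approx 0.13724$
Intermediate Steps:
$T{\left(C \right)} = -39 + C$
$\frac{\left(-8968 + 3643\right) + \frac{-6686 - 22778}{-17481 + 15212}}{T{\left(49 \right)} - 38715} = \frac{\left(-8968 + 3643\right) + \frac{-6686 - 22778}{-17481 + 15212}}{\left(-39 + 49\right) - 38715} = \frac{-5325 - \frac{29464}{-2269}}{10 - 38715} = \frac{-5325 - - \frac{29464}{2269}}{-38705} = \left(-5325 + \frac{29464}{2269}\right) \left(- \frac{1}{38705}\right) = \left(- \frac{12052961}{2269}\right) \left(- \frac{1}{38705}\right) = \frac{12052961}{87821645}$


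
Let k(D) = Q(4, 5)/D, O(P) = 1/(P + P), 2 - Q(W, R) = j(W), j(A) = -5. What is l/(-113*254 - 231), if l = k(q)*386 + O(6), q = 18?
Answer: -5407/1041588 ≈ -0.0051911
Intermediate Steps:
Q(W, R) = 7 (Q(W, R) = 2 - 1*(-5) = 2 + 5 = 7)
O(P) = 1/(2*P)
k(D) = 7/D
l = 5407/36 (l = (7/18)*386 + (1/2)/6 = (7*(1/18))*386 + (1/2)*(1/6) = (7/18)*386 + 1/12 = 1351/9 + 1/12 = 5407/36 ≈ 150.19)
l/(-113*254 - 231) = 5407/(36*(-113*254 - 231)) = 5407/(36*(-28702 - 231)) = (5407/36)/(-28933) = (5407/36)*(-1/28933) = -5407/1041588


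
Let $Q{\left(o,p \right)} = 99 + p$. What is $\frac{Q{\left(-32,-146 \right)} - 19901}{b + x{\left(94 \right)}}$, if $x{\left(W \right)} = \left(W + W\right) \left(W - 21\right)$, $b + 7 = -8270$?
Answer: $- \frac{19948}{5447} \approx -3.6622$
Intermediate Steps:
$b = -8277$ ($b = -7 - 8270 = -8277$)
$x{\left(W \right)} = 2 W \left(-21 + W\right)$
$\frac{Q{\left(-32,-146 \right)} - 19901}{b + x{\left(94 \right)}} = \frac{\left(99 - 146\right) - 19901}{-8277 + 2 \cdot 94 \left(-21 + 94\right)} = \frac{-47 - 19901}{-8277 + 2 \cdot 94 \cdot 73} = - \frac{19948}{-8277 + 13724} = - \frac{19948}{5447}$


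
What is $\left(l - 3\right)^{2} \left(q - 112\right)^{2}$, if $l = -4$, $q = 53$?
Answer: $170569$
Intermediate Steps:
$\left(l - 3\right)^{2} \left(q - 112\right)^{2} = \left(-4 - 3\right)^{2} \left(53 - 112\right)^{2} = \left(-7\right)^{2} \left(-59\right)^{2} = 49 \cdot 3481 = 170569$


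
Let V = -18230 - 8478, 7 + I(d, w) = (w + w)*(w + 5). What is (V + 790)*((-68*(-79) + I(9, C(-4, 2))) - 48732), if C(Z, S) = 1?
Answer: 1123674890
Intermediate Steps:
I(d, w) = -7 + 2*w*(5 + w) (I(d, w) = -7 + (w + w)*(w + 5) = -7 + (2*w)*(5 + w) = -7 + 2*w*(5 + w))
V = -26708
(V + 790)*((-68*(-79) + I(9, C(-4, 2))) - 48732) = (-26708 + 790)*((-68*(-79) + (-7 + 2*1² + 10*1)) - 48732) = -25918*((5372 + (-7 + 2*1 + 10)) - 48732) = -25918*((5372 + (-7 + 2 + 10)) - 48732) = -25918*((5372 + 5) - 48732) = -25918*(5377 - 48732) = -25918*(-43355) = 1123674890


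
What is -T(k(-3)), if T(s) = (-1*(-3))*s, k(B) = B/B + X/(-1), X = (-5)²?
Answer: 72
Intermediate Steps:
X = 25
k(B) = -24 (k(B) = B/B + 25/(-1) = 1 + 25*(-1) = 1 - 25 = -24)
T(s) = 3*s
-T(k(-3)) = -3*(-24) = -1*(-72) = 72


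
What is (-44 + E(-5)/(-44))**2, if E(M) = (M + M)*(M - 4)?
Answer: 1026169/484 ≈ 2120.2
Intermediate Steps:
E(M) = 2*M*(-4 + M) (E(M) = (2*M)*(-4 + M) = 2*M*(-4 + M))
(-44 + E(-5)/(-44))**2 = (-44 + (2*(-5)*(-4 - 5))/(-44))**2 = (-44 + (2*(-5)*(-9))*(-1/44))**2 = (-44 + 90*(-1/44))**2 = (-44 - 45/22)**2 = (-1013/22)**2 = 1026169/484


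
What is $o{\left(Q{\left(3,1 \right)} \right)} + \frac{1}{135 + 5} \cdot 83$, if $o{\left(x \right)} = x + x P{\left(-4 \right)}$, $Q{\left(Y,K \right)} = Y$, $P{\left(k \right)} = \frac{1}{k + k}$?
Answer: $\frac{901}{280} \approx 3.2179$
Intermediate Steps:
$P{\left(k \right)} = \frac{1}{2 k}$
$o{\left(x \right)} = \frac{7 x}{8}$ ($o{\left(x \right)} = x + x \frac{1}{2 \left(-4\right)} = x + x \frac{1}{2} \left(- \frac{1}{4}\right) = x + x \left(- \frac{1}{8}\right) = x - \frac{x}{8} = \frac{7 x}{8}$)
$o{\left(Q{\left(3,1 \right)} \right)} + \frac{1}{135 + 5} \cdot 83 = \frac{7}{8} \cdot 3 + \frac{1}{135 + 5} \cdot 83 = \frac{21}{8} + \frac{1}{140} \cdot 83 = \frac{21}{8} + \frac{83}{140} = \frac{901}{280}$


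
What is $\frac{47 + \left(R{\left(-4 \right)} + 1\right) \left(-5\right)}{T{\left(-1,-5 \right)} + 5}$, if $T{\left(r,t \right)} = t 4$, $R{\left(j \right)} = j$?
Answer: $- \frac{62}{15} \approx -4.1333$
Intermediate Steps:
$T{\left(r,t \right)} = 4 t$
$\frac{47 + \left(R{\left(-4 \right)} + 1\right) \left(-5\right)}{T{\left(-1,-5 \right)} + 5} = \frac{47 + \left(-4 + 1\right) \left(-5\right)}{4 \left(-5\right) + 5} = \frac{47 - -15}{-20 + 5} = \frac{47 + 15}{-15} = 62 \left(- \frac{1}{15}\right) = - \frac{62}{15}$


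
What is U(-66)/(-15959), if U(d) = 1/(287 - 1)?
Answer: -1/4564274 ≈ -2.1909e-7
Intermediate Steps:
U(d) = 1/286
U(-66)/(-15959) = (1/286)/(-15959) = (1/286)*(-1/15959) = -1/4564274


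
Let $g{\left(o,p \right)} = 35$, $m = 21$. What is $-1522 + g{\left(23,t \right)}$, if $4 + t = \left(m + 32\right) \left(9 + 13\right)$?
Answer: $-1487$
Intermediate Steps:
$t = 1162$ ($t = -4 + \left(21 + 32\right) \left(9 + 13\right) = -4 + 53 \cdot 22 = -4 + 1166 = 1162$)
$-1522 + g{\left(23,t \right)} = -1522 + 35 = -1487$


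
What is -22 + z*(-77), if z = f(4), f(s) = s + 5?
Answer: -715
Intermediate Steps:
f(s) = 5 + s
z = 9 (z = 5 + 4 = 9)
-22 + z*(-77) = -22 + 9*(-77) = -22 - 693 = -715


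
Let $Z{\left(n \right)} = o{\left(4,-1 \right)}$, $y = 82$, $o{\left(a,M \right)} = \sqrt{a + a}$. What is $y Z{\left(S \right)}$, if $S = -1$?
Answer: $164 \sqrt{2} \approx 231.93$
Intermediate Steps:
$o{\left(a,M \right)} = \sqrt{2} \sqrt{a}$ ($o{\left(a,M \right)} = \sqrt{2 a} = \sqrt{2} \sqrt{a}$)
$Z{\left(n \right)} = 2 \sqrt{2}$ ($Z{\left(n \right)} = \sqrt{2} \sqrt{4} = \sqrt{2} \cdot 2 = 2 \sqrt{2}$)
$y Z{\left(S \right)} = 82 \cdot 2 \sqrt{2} = 164 \sqrt{2}$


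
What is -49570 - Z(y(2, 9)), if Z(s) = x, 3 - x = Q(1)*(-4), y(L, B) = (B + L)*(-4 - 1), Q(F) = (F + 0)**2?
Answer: -49577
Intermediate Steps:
Q(F) = F**2
y(L, B) = -5*B - 5*L (y(L, B) = (B + L)*(-5) = -5*B - 5*L)
x = 7 (x = 3 - 1**2*(-4) = 3 - (-4) = 3 - 1*(-4) = 3 + 4 = 7)
Z(s) = 7
-49570 - Z(y(2, 9)) = -49570 - 1*7 = -49570 - 7 = -49577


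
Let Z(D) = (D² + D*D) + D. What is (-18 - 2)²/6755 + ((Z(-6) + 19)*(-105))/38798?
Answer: -8953835/52416098 ≈ -0.17082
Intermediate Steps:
Z(D) = D + 2*D² (Z(D) = (D² + D²) + D = 2*D² + D = D + 2*D²)
(-18 - 2)²/6755 + ((Z(-6) + 19)*(-105))/38798 = (-18 - 2)²/6755 + ((-6*(1 + 2*(-6)) + 19)*(-105))/38798 = (-20)²*(1/6755) + ((-6*(1 - 12) + 19)*(-105))*(1/38798) = 400*(1/6755) + ((-6*(-11) + 19)*(-105))*(1/38798) = 80/1351 + ((66 + 19)*(-105))*(1/38798) = 80/1351 + (85*(-105))*(1/38798) = 80/1351 - 8925*1/38798 = 80/1351 - 8925/38798 = -8953835/52416098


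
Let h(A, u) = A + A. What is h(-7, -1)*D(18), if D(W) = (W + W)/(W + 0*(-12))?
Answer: -28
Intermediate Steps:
h(A, u) = 2*A
D(W) = 2 (D(W) = (2*W)/(W + 0) = (2*W)/W = 2)
h(-7, -1)*D(18) = (2*(-7))*2 = -14*2 = -28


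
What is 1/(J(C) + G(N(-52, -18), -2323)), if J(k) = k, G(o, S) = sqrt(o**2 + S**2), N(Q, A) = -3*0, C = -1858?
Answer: 1/465 ≈ 0.0021505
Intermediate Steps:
N(Q, A) = 0
G(o, S) = sqrt(S**2 + o**2)
1/(J(C) + G(N(-52, -18), -2323)) = 1/(-1858 + sqrt((-2323)**2 + 0**2)) = 1/(-1858 + sqrt(5396329 + 0)) = 1/(-1858 + sqrt(5396329)) = 1/(-1858 + 2323) = 1/465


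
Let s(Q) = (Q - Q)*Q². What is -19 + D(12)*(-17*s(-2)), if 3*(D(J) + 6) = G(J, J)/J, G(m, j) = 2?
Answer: -19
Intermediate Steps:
s(Q) = 0 (s(Q) = 0*Q² = 0)
D(J) = -6 + 2/(3*J) (D(J) = -6 + (2/J)/3 = -6 + 2/(3*J))
-19 + D(12)*(-17*s(-2)) = -19 + (-6 + (⅔)/12)*(-17*0) = -19 + (-6 + (⅔)*(1/12))*0 = -19 + (-6 + 1/18)*0 = -19 - 107/18*0 = -19 + 0 = -19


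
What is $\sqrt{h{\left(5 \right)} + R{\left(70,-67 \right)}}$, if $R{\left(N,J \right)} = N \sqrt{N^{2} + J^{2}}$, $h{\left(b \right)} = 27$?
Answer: $\sqrt{27 + 70 \sqrt{9389}} \approx 82.521$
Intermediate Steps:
$R{\left(N,J \right)} = N \sqrt{J^{2} + N^{2}}$
$\sqrt{h{\left(5 \right)} + R{\left(70,-67 \right)}} = \sqrt{27 + 70 \sqrt{\left(-67\right)^{2} + 70^{2}}} = \sqrt{27 + 70 \sqrt{4489 + 4900}} = \sqrt{27 + 70 \sqrt{9389}}$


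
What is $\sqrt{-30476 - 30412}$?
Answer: $2 i \sqrt{15222} \approx 246.75 i$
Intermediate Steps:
$\sqrt{-30476 - 30412} = \sqrt{-60888} = 2 i \sqrt{15222}$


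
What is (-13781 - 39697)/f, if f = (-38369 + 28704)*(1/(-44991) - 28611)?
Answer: -1203014349/6220575228415 ≈ -0.00019339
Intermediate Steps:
f = 12441150456830/44991 (f = -9665*(-1/44991 - 28611) = -9665*(-1287237502/44991) = 12441150456830/44991 ≈ 2.7653e+8)
(-13781 - 39697)/f = (-13781 - 39697)/(12441150456830/44991) = -53478*44991/12441150456830 = -1203014349/6220575228415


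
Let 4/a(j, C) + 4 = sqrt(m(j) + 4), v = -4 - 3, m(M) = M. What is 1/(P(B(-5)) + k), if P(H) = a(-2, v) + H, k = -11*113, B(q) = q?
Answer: -1093/1365313 + sqrt(2)/5461252 ≈ -0.00080029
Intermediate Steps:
v = -7
k = -1243
a(j, C) = 4/(-4 + sqrt(4 + j)) (a(j, C) = 4/(-4 + sqrt(j + 4)) = 4/(-4 + sqrt(4 + j)))
P(H) = H + 4/(-4 + sqrt(2)) (P(H) = 4/(-4 + sqrt(4 - 2)) + H = 4/(-4 + sqrt(2)) + H = H + 4/(-4 + sqrt(2)))
1/(P(B(-5)) + k) = 1/((-8/7 - 5 - 2*sqrt(2)/7) - 1243) = 1/((-43/7 - 2*sqrt(2)/7) - 1243) = 1/(-8744/7 - 2*sqrt(2)/7)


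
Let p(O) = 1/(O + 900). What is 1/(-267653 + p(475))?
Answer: -1375/368022874 ≈ -3.7362e-6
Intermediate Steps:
p(O) = 1/(900 + O)
1/(-267653 + p(475)) = 1/(-267653 + 1/(900 + 475)) = 1/(-267653 + 1/1375) = 1/(-368022874/1375) = -1375/368022874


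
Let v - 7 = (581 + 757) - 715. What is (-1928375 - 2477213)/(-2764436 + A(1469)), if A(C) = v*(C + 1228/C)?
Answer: 3235904386/1350333707 ≈ 2.3964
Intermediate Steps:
v = 630 (v = 7 + ((581 + 757) - 715) = 7 + (1338 - 715) = 7 + 623 = 630)
A(C) = 630*C + 773640/C (A(C) = 630*(C + 1228/C) = 630*C + 773640/C)
(-1928375 - 2477213)/(-2764436 + A(1469)) = (-1928375 - 2477213)/(-2764436 + (630*1469 + 773640/1469)) = -4405588/(-2764436 + (925470 + 773640*(1/1469))) = -4405588/(-2764436 + (925470 + 773640/1469)) = -4405588/(-2764436 + 1360289070/1469) = -4405588/(-2700667414/1469) = -4405588*(-1469/2700667414) = 3235904386/1350333707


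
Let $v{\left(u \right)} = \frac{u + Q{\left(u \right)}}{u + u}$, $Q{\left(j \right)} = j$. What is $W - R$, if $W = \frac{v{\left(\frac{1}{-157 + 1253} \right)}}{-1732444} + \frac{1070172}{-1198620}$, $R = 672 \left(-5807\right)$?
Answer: $\frac{225091566811349837}{57681722980} \approx 3.9023 \cdot 10^{6}$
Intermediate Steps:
$R = -3902304$
$v{\left(u \right)} = 1$ ($v{\left(u \right)} = \frac{u + u}{u + u} = \frac{2 u}{2 u} = 2 u \frac{1}{2 u} = 1$)
$W = - \frac{51500396083}{57681722980}$ ($W = 1 \frac{1}{-1732444} + \frac{1070172}{-1198620} = 1 \left(- \frac{1}{1732444}\right) + 1070172 \left(- \frac{1}{1198620}\right) = - \frac{1}{1732444} - \frac{29727}{33295} = - \frac{51500396083}{57681722980} \approx -0.89284$)
$W - R = - \frac{51500396083}{57681722980} - -3902304 = - \frac{51500396083}{57681722980} + 3902304 = \frac{225091566811349837}{57681722980}$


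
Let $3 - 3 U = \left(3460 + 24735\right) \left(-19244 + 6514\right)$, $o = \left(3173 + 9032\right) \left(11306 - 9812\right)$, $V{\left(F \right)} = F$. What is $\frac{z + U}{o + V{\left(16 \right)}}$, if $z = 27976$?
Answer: $\frac{359006281}{54702858} \approx 6.5628$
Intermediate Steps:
$o = 18234270$ ($o = 12205 \cdot 1494 = 18234270$)
$U = \frac{358922353}{3}$ ($U = 1 - \frac{\left(3460 + 24735\right) \left(-19244 + 6514\right)}{3} = 1 - \frac{28195 \left(-12730\right)}{3} = 1 - - \frac{358922350}{3} = 1 + \frac{358922350}{3} = \frac{358922353}{3} \approx 1.1964 \cdot 10^{8}$)
$\frac{z + U}{o + V{\left(16 \right)}} = \frac{27976 + \frac{358922353}{3}}{18234270 + 16} = \frac{359006281}{3 \cdot 18234286} = \frac{359006281}{3} \cdot \frac{1}{18234286} = \frac{359006281}{54702858}$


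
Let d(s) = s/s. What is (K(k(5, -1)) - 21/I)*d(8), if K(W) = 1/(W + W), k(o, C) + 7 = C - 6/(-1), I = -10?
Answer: 37/20 ≈ 1.8500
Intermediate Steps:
k(o, C) = -1 + C (k(o, C) = -7 + (C - 6/(-1)) = -7 + (C - 6*(-1)) = -7 + (C - 1*(-6)) = -7 + (C + 6) = -7 + (6 + C) = -1 + C)
K(W) = 1/(2*W)
d(s) = 1
(K(k(5, -1)) - 21/I)*d(8) = (1/(2*(-1 - 1)) - 21/(-10))*1 = ((1/2)/(-2) - 21*(-1/10))*1 = ((1/2)*(-1/2) + 21/10)*1 = (-1/4 + 21/10)*1 = (37/20)*1 = 37/20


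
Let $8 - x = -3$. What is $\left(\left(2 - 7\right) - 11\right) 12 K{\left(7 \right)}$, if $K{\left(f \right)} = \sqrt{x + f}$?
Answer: $- 576 \sqrt{2} \approx -814.59$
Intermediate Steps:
$x = 11$ ($x = 8 - -3 = 8 + 3 = 11$)
$K{\left(f \right)} = \sqrt{11 + f}$
$\left(\left(2 - 7\right) - 11\right) 12 K{\left(7 \right)} = \left(\left(2 - 7\right) - 11\right) 12 \sqrt{11 + 7} = \left(-5 - 11\right) 12 \sqrt{18} = \left(-16\right) 12 \cdot 3 \sqrt{2} = - 192 \cdot 3 \sqrt{2} = - 576 \sqrt{2}$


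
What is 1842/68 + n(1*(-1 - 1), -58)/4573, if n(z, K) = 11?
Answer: 247771/9146 ≈ 27.091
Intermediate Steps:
1842/68 + n(1*(-1 - 1), -58)/4573 = 1842/68 + 11/4573 = 1842*(1/68) + 11*(1/4573) = 921/34 + 11/4573 = 247771/9146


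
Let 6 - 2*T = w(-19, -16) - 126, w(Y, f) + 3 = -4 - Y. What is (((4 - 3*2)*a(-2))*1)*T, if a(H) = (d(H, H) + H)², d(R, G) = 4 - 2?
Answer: 0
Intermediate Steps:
w(Y, f) = -7 - Y (w(Y, f) = -3 + (-4 - Y) = -7 - Y)
d(R, G) = 2
a(H) = (2 + H)²
T = 60 (T = 3 - ((-7 - 1*(-19)) - 126)/2 = 3 - ((-7 + 19) - 126)/2 = 3 - (12 - 126)/2 = 3 - ½*(-114) = 3 + 57 = 60)
(((4 - 3*2)*a(-2))*1)*T = (((4 - 3*2)*(2 - 2)²)*1)*60 = (((4 - 6)*0²)*1)*60 = (-2*0*1)*60 = (0*1)*60 = 0*60 = 0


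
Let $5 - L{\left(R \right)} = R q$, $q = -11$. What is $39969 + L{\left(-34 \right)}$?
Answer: $39600$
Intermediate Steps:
$L{\left(R \right)} = 5 + 11 R$ ($L{\left(R \right)} = 5 - R \left(-11\right) = 5 - - 11 R = 5 + 11 R$)
$39969 + L{\left(-34 \right)} = 39969 + \left(5 + 11 \left(-34\right)\right) = 39969 + \left(5 - 374\right) = 39969 - 369 = 39600$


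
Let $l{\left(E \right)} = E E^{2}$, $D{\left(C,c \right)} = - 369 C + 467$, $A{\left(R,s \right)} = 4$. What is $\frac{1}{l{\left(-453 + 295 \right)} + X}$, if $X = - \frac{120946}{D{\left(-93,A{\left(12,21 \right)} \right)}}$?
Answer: $- \frac{17392}{68599534777} \approx -2.5353 \cdot 10^{-7}$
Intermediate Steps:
$D{\left(C,c \right)} = 467 - 369 C$
$l{\left(E \right)} = E^{3}$
$X = - \frac{60473}{17392}$ ($X = - \frac{120946}{467 - -34317} = - \frac{120946}{467 + 34317} = - \frac{120946}{34784} = \left(-120946\right) \frac{1}{34784} = - \frac{60473}{17392} \approx -3.4771$)
$\frac{1}{l{\left(-453 + 295 \right)} + X} = \frac{1}{\left(-453 + 295\right)^{3} - \frac{60473}{17392}} = \frac{1}{\left(-158\right)^{3} - \frac{60473}{17392}} = \frac{1}{-3944312 - \frac{60473}{17392}} = \frac{1}{- \frac{68599534777}{17392}} = - \frac{17392}{68599534777}$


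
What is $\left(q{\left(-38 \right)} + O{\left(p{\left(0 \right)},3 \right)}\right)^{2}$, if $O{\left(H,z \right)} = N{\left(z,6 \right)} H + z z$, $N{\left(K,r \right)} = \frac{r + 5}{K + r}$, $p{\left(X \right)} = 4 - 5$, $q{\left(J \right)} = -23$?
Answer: $\frac{18769}{81} \approx 231.72$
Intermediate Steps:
$p{\left(X \right)} = -1$
$N{\left(K,r \right)} = \frac{5 + r}{K + r}$
$O{\left(H,z \right)} = z^{2} + \frac{11 H}{6 + z}$ ($O{\left(H,z \right)} = \frac{5 + 6}{z + 6} H + z z = \frac{1}{6 + z} 11 H + z^{2} = \frac{11}{6 + z} H + z^{2} = \frac{11 H}{6 + z} + z^{2} = z^{2} + \frac{11 H}{6 + z}$)
$\left(q{\left(-38 \right)} + O{\left(p{\left(0 \right)},3 \right)}\right)^{2} = \left(-23 + \frac{11 \left(-1\right) + 3^{2} \left(6 + 3\right)}{6 + 3}\right)^{2} = \left(-23 + \frac{-11 + 9 \cdot 9}{9}\right)^{2} = \left(-23 + \frac{-11 + 81}{9}\right)^{2} = \left(-23 + \frac{1}{9} \cdot 70\right)^{2} = \left(-23 + \frac{70}{9}\right)^{2} = \left(- \frac{137}{9}\right)^{2} = \frac{18769}{81}$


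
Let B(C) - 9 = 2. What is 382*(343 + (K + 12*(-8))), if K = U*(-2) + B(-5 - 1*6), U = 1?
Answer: 97792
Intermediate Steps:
B(C) = 11 (B(C) = 9 + 2 = 11)
K = 9 (K = 1*(-2) + 11 = -2 + 11 = 9)
382*(343 + (K + 12*(-8))) = 382*(343 + (9 + 12*(-8))) = 382*(343 + (9 - 96)) = 382*(343 - 87) = 382*256 = 97792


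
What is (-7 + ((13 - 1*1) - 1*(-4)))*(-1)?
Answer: -9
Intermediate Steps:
(-7 + ((13 - 1*1) - 1*(-4)))*(-1) = (-7 + ((13 - 1) + 4))*(-1) = (-7 + (12 + 4))*(-1) = (-7 + 16)*(-1) = 9*(-1) = -9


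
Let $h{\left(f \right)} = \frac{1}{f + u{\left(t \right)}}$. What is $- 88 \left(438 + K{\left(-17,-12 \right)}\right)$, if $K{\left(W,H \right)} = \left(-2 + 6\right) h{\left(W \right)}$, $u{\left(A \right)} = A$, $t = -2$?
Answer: $- \frac{731984}{19} \approx -38526.0$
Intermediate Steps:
$h{\left(f \right)} = \frac{1}{-2 + f}$ ($h{\left(f \right)} = \frac{1}{f - 2} = \frac{1}{-2 + f}$)
$K{\left(W,H \right)} = \frac{4}{-2 + W}$ ($K{\left(W,H \right)} = \frac{-2 + 6}{-2 + W} = \frac{4}{-2 + W}$)
$- 88 \left(438 + K{\left(-17,-12 \right)}\right) = - 88 \left(438 + \frac{4}{-2 - 17}\right) = - 88 \left(438 + \frac{4}{-19}\right) = - 88 \left(438 + 4 \left(- \frac{1}{19}\right)\right) = - 88 \left(438 - \frac{4}{19}\right) = \left(-88\right) \frac{8318}{19} = - \frac{731984}{19}$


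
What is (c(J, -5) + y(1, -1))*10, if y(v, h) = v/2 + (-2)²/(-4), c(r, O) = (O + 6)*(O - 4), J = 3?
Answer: -95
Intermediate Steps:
c(r, O) = (-4 + O)*(6 + O) (c(r, O) = (6 + O)*(-4 + O) = (-4 + O)*(6 + O))
y(v, h) = -1 + v/2 (y(v, h) = v*(½) + 4*(-¼) = v/2 - 1 = -1 + v/2)
(c(J, -5) + y(1, -1))*10 = ((-24 + (-5)² + 2*(-5)) + (-1 + (½)*1))*10 = ((-24 + 25 - 10) + (-1 + ½))*10 = (-9 - ½)*10 = -19/2*10 = -95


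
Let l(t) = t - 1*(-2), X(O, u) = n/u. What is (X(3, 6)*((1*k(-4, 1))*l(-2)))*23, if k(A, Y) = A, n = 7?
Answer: 0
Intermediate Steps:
X(O, u) = 7/u
l(t) = 2 + t (l(t) = t + 2 = 2 + t)
(X(3, 6)*((1*k(-4, 1))*l(-2)))*23 = ((7/6)*((1*(-4))*(2 - 2)))*23 = ((7*(⅙))*(-4*0))*23 = ((7/6)*0)*23 = 0*23 = 0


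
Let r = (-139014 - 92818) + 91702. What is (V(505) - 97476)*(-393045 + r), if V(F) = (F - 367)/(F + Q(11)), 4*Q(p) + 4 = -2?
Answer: 52335421507800/1007 ≈ 5.1972e+10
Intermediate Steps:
Q(p) = -3/2 (Q(p) = -1 + (¼)*(-2) = -1 - ½ = -3/2)
r = -140130 (r = -231832 + 91702 = -140130)
V(F) = (-367 + F)/(-3/2 + F) (V(F) = (F - 367)/(F - 3/2) = (-367 + F)/(-3/2 + F))
(V(505) - 97476)*(-393045 + r) = (2*(-367 + 505)/(-3 + 2*505) - 97476)*(-393045 - 140130) = (2*138/(-3 + 1010) - 97476)*(-533175) = (2*138/1007 - 97476)*(-533175) = (2*(1/1007)*138 - 97476)*(-533175) = (276/1007 - 97476)*(-533175) = -98158056/1007*(-533175) = 52335421507800/1007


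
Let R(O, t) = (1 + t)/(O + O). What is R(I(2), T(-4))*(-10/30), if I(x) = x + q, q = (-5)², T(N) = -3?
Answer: 1/81 ≈ 0.012346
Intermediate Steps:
q = 25
I(x) = 25 + x (I(x) = x + 25 = 25 + x)
R(O, t) = (1 + t)/(2*O) (R(O, t) = (1 + t)/((2*O)) = (1 + t)*(1/(2*O)) = (1 + t)/(2*O))
R(I(2), T(-4))*(-10/30) = ((1 - 3)/(2*(25 + 2)))*(-10/30) = ((½)*(-2)/27)*(-10*1/30) = ((½)*(1/27)*(-2))*(-⅓) = -1/27*(-⅓) = 1/81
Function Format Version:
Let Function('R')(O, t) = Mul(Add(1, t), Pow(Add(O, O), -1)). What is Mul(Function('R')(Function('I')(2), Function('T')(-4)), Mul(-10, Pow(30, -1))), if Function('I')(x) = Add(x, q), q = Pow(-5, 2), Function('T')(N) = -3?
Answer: Rational(1, 81) ≈ 0.012346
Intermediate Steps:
q = 25
Function('I')(x) = Add(25, x) (Function('I')(x) = Add(x, 25) = Add(25, x))
Function('R')(O, t) = Mul(Rational(1, 2), Pow(O, -1), Add(1, t)) (Function('R')(O, t) = Mul(Add(1, t), Pow(Mul(2, O), -1)) = Mul(Add(1, t), Mul(Rational(1, 2), Pow(O, -1))) = Mul(Rational(1, 2), Pow(O, -1), Add(1, t)))
Mul(Function('R')(Function('I')(2), Function('T')(-4)), Mul(-10, Pow(30, -1))) = Mul(Mul(Rational(1, 2), Pow(Add(25, 2), -1), Add(1, -3)), Mul(-10, Pow(30, -1))) = Mul(Mul(Rational(1, 2), Pow(27, -1), -2), Mul(-10, Rational(1, 30))) = Mul(Mul(Rational(1, 2), Rational(1, 27), -2), Rational(-1, 3)) = Mul(Rational(-1, 27), Rational(-1, 3)) = Rational(1, 81)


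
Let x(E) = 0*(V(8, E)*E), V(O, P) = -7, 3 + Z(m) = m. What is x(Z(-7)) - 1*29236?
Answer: -29236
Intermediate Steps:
Z(m) = -3 + m
x(E) = 0 (x(E) = 0*(-7*E) = 0)
x(Z(-7)) - 1*29236 = 0 - 1*29236 = 0 - 29236 = -29236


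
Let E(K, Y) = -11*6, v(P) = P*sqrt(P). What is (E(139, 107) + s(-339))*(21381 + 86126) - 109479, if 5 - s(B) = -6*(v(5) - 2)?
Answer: -7957490 + 3225210*sqrt(5) ≈ -7.4570e+5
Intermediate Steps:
v(P) = P**(3/2)
s(B) = -7 + 30*sqrt(5) (s(B) = 5 - (-6)*(5**(3/2) - 2) = 5 - (-6)*(5*sqrt(5) - 2) = 5 - (-6)*(-2 + 5*sqrt(5)) = 5 - (12 - 30*sqrt(5)) = 5 + (-12 + 30*sqrt(5)) = -7 + 30*sqrt(5))
E(K, Y) = -66
(E(139, 107) + s(-339))*(21381 + 86126) - 109479 = (-66 + (-7 + 30*sqrt(5)))*(21381 + 86126) - 109479 = (-73 + 30*sqrt(5))*107507 - 109479 = (-7848011 + 3225210*sqrt(5)) - 109479 = -7957490 + 3225210*sqrt(5)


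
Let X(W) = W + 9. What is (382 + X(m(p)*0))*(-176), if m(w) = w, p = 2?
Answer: -68816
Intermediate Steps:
X(W) = 9 + W
(382 + X(m(p)*0))*(-176) = (382 + (9 + 2*0))*(-176) = (382 + (9 + 0))*(-176) = (382 + 9)*(-176) = 391*(-176) = -68816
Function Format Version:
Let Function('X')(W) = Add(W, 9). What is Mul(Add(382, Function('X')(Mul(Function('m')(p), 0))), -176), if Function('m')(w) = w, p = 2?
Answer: -68816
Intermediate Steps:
Function('X')(W) = Add(9, W)
Mul(Add(382, Function('X')(Mul(Function('m')(p), 0))), -176) = Mul(Add(382, Add(9, Mul(2, 0))), -176) = Mul(Add(382, Add(9, 0)), -176) = Mul(Add(382, 9), -176) = Mul(391, -176) = -68816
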